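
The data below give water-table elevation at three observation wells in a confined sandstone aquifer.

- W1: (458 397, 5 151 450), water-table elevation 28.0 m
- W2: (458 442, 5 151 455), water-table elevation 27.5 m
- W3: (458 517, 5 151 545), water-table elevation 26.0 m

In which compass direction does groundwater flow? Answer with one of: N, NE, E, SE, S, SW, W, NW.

NE

Differences from W1: to W2 (Δx, Δy, Δh) = (45, 5, -0.5); to W3 = (120, 95, -2.0).
Determinant of the coordinate differences = 45·95 − 120·5 = 3675.
∂h/∂x = [(-0.5)·95 − (-2.0)·5] / 3675 = -0.01020
∂h/∂y = [45·(-2.0) − 120·(-0.5)] / 3675 = -0.008163
Flow = −∇h = (+0.01020 east, +0.008163 north), which points northeast.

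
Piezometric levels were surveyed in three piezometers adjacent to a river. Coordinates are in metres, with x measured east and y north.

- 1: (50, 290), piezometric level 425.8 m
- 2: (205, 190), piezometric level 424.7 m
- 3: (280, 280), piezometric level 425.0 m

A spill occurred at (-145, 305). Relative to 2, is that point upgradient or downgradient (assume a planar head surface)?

With h = a·x + b·y + c and 1 as origin, the differences give:
  155·a + (-100)·b = -1.1
  230·a + (-10)·b = -0.8
Eliminate b (×(-10) and ×(-100), subtract): 21450·a = -69.00 → a = ∂h/∂x = -0.003217
Back-substitute: b = ∂h/∂y = +0.006014.
Head at (-145, 305) = 425.8 + (-0.003217)·(-195) + (+0.006014)·(15) = 426.52 m.
That is higher than the 424.7 m at 2, so the point is upgradient.

upgradient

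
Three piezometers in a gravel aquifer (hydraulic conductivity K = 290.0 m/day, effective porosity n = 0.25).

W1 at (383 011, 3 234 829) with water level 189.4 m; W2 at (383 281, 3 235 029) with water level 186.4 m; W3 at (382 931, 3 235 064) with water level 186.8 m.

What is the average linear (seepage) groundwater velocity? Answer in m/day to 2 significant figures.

14 m/day

With h = a·x + b·y + c and W1 as origin, the differences give:
  270·a + 200·b = -3.0
  (-80)·a + 235·b = -2.6
Eliminate b (×235 and ×200, subtract): 79450·a = -185.00 → a = ∂h/∂x = -0.002329
Back-substitute: b = ∂h/∂y = -0.01186.
|∇h| = √(-0.002329² + -0.01186²) = 0.01209
Seepage velocity v = K·i/n = 290.0 × 0.01209 / 0.25 = 14.02 m/day.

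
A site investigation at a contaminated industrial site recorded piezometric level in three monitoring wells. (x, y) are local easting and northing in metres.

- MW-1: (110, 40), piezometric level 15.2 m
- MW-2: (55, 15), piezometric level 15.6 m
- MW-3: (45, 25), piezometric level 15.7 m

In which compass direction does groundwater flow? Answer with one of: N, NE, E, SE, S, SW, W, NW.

Differences from MW-1: to MW-2 (Δx, Δy, Δh) = (-55, -25, +0.4); to MW-3 = (-65, -15, +0.5).
Determinant of the coordinate differences = (-55)·(-15) − (-65)·(-25) = -800.
∂h/∂x = [(+0.4)·(-15) − (+0.5)·(-25)] / -800 = -0.008125
∂h/∂y = [(-55)·(+0.5) − (-65)·(+0.4)] / -800 = +0.001875
Flow = −∇h = (+0.008125 east, -0.001875 north), which points east.

E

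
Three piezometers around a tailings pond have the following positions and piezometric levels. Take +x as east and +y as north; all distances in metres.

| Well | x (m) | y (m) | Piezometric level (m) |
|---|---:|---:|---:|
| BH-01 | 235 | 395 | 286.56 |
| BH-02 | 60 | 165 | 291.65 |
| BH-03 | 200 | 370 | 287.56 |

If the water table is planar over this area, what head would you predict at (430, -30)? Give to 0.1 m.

Taking BH-01 as reference: BH-02−BH-01 = (-175, -230, +5.09); BH-03−BH-01 = (-35, -25, +1.00).
Solve a·Δx + b·Δy = Δh: det = (-175)·(-25) − (-35)·(-230) = -3675.
∂h/∂x = [(+5.09)·(-25) − (+1.00)·(-230)] / -3675 = -0.02796
∂h/∂y = [(-175)·(+1.00) − (-35)·(+5.09)] / -3675 = -0.0008571
h(430, -30) = 286.56 + (-0.02796)·(195) + (-0.0008571)·(-425) = 286.56 -5.452 +0.364 = 281.472 m.

281.5 m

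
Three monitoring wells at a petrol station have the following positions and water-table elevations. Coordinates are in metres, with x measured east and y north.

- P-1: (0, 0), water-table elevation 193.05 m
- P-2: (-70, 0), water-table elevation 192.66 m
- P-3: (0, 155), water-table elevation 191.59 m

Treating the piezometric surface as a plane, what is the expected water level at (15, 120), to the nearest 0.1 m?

∂h/∂x = (192.66 − 193.05) / (-70 − 0) = +0.005571
∂h/∂y = (191.59 − 193.05) / (155 − 0) = -0.009419
h(15, 120) = 193.05 + (+0.005571)·(15) + (-0.009419)·(120) = 193.05 +0.084 -1.130 = 192.003 m.

192.0 m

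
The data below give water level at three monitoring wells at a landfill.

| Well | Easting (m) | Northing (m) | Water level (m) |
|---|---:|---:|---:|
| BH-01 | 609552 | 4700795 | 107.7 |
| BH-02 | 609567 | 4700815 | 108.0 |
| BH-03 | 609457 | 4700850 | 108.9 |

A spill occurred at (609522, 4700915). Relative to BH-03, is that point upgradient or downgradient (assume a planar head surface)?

Differences from BH-01: to BH-02 (Δx, Δy, Δh) = (15, 20, +0.3); to BH-03 = (-95, 55, +1.2).
Solve a·Δx + b·Δy = Δh: det = 15·55 − (-95)·20 = 2725.
∂h/∂x = [(+0.3)·55 − (+1.2)·20] / 2725 = -0.002752
∂h/∂y = [15·(+1.2) − (-95)·(+0.3)] / 2725 = +0.01706
Head at (609522, 4700915) = 107.7 + (-0.002752)·(-30) + (+0.01706)·(120) = 109.83 m.
That is higher than the 108.9 m at BH-03, so the point is upgradient.

upgradient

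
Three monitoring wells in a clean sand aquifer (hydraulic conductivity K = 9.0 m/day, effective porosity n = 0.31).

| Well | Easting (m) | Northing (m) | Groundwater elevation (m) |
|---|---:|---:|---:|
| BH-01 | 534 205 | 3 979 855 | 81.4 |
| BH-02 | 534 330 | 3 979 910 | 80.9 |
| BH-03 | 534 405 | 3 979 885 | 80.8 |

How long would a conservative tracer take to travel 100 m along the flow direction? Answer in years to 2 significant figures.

Taking BH-01 as reference: BH-02−BH-01 = (125, 55, -0.5); BH-03−BH-01 = (200, 30, -0.6).
Determinant of the coordinate differences = 125·30 − 200·55 = -7250.
∂h/∂x = [(-0.5)·30 − (-0.6)·55] / -7250 = -0.002483
∂h/∂y = [125·(-0.6) − 200·(-0.5)] / -7250 = -0.003448
|∇h| = √(-0.002483² + -0.003448²) = 0.004249
Seepage velocity v = K·i/n = 9.0 × 0.004249 / 0.31 = 0.1234 m/day.
t = 100 / 0.1234 = 810.4 days = 2.22 years.

2.2 years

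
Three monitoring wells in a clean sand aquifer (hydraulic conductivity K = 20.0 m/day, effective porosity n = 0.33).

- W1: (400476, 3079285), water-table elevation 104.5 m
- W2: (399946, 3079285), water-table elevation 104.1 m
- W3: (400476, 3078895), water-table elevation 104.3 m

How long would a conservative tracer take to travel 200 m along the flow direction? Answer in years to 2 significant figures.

9.9 years

∂h/∂x = (104.1 − 104.5) / (399946 − 400476) = +0.0007547
∂h/∂y = (104.3 − 104.5) / (3078895 − 3079285) = +0.0005128
|∇h| = √(0.0007547² + 0.0005128²) = 0.0009124
Seepage velocity v = K·i/n = 20.0 × 0.0009124 / 0.33 = 0.0553 m/day.
t = 200 / 0.0553 = 3617 days = 9.9 years.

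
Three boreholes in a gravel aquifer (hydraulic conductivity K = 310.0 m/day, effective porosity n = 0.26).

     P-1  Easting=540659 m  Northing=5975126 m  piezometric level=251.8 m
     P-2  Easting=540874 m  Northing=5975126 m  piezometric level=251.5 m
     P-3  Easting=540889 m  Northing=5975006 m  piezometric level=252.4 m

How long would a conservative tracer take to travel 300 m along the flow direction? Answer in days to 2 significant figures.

32 days

Taking P-1 as reference: P-2−P-1 = (215, 0, -0.3); P-3−P-1 = (230, -120, +0.6).
Determinant of the coordinate differences = 215·(-120) − 230·0 = -25800.
∂h/∂x = [(-0.3)·(-120) − (+0.6)·0] / -25800 = -0.001395
∂h/∂y = [215·(+0.6) − 230·(-0.3)] / -25800 = -0.007674
|∇h| = √(-0.001395² + -0.007674²) = 0.0078
Seepage velocity v = K·i/n = 310.0 × 0.0078 / 0.26 = 9.3 m/day.
t = 300 / 9.3 = 32.26 days.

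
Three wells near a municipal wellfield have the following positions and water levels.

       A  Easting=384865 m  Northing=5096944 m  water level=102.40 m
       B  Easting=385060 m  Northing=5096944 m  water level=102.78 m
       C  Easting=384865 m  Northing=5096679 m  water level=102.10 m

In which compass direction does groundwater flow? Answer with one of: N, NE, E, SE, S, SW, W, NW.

SW

∂h/∂x = (102.78 − 102.40) / (385060 − 384865) = +0.001949
∂h/∂y = (102.10 − 102.40) / (5096679 − 5096944) = +0.001132
Flow = −∇h = (-0.001949 east, -0.001132 north), which points southwest.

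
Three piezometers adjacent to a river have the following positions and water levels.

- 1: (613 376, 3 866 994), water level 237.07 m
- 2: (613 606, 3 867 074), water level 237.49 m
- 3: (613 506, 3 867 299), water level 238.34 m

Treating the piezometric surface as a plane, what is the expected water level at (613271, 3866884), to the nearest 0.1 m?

236.6 m

Taking 1 as reference: 2−1 = (230, 80, +0.42); 3−1 = (130, 305, +1.27).
Solve a·Δx + b·Δy = Δh: det = 230·305 − 130·80 = 59750.
∂h/∂x = [(+0.42)·305 − (+1.27)·80] / 59750 = +0.0004435
∂h/∂y = [230·(+1.27) − 130·(+0.42)] / 59750 = +0.003975
h(613271, 3866884) = 237.07 + (+0.0004435)·(-105) + (+0.003975)·(-110) = 237.07 -0.047 -0.437 = 236.586 m.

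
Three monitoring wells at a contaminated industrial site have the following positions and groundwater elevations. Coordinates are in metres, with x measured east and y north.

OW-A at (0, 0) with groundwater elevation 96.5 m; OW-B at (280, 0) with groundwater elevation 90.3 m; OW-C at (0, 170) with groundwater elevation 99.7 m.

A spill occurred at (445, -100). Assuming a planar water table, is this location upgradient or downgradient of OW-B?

downgradient

∂h/∂x = (90.3 − 96.5) / (280 − 0) = -0.02214
∂h/∂y = (99.7 − 96.5) / (170 − 0) = +0.01882
Head at (445, -100) = 96.5 + (-0.02214)·(445) + (+0.01882)·(-100) = 84.76 m.
That is lower than the 90.3 m at OW-B, so the point is downgradient.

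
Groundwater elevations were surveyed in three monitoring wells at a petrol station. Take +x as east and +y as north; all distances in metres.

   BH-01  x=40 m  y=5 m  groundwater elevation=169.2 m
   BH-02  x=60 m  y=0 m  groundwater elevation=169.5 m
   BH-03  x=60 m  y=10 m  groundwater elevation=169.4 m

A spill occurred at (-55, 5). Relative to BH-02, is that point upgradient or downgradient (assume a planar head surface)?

downgradient

Differences from BH-01: to BH-02 (Δx, Δy, Δh) = (20, -5, +0.3); to BH-03 = (20, 5, +0.2).
Solve a·Δx + b·Δy = Δh: det = 20·5 − 20·(-5) = 200.
∂h/∂x = [(+0.3)·5 − (+0.2)·(-5)] / 200 = +0.01250
∂h/∂y = [20·(+0.2) − 20·(+0.3)] / 200 = -0.010000
Head at (-55, 5) = 169.2 + (+0.01250)·(-95) + (-0.010000)·(0) = 168.01 m.
That is lower than the 169.5 m at BH-02, so the point is downgradient.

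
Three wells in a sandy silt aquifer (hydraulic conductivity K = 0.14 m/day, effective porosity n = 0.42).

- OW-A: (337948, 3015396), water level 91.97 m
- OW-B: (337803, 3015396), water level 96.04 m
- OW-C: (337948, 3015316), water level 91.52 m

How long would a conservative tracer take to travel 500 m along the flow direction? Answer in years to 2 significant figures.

140 years

∂h/∂x = (96.04 − 91.97) / (337803 − 337948) = -0.02807
∂h/∂y = (91.52 − 91.97) / (3015316 − 3015396) = +0.005625
|∇h| = √(-0.02807² + 0.005625²) = 0.02863
Seepage velocity v = K·i/n = 0.14 × 0.02863 / 0.42 = 0.009543 m/day.
t = 500 / 0.009543 = 5.239e+04 days = 143 years.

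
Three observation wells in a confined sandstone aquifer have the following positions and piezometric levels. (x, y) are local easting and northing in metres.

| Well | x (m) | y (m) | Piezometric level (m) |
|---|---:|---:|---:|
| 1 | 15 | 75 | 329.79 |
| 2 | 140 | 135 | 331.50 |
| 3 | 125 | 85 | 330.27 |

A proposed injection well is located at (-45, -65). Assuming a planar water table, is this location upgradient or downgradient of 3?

Taking 1 as reference: 2−1 = (125, 60, +1.71); 3−1 = (110, 10, +0.48).
Solve a·Δx + b·Δy = Δh: det = 125·10 − 110·60 = -5350.
∂h/∂x = [(+1.71)·10 − (+0.48)·60] / -5350 = +0.002187
∂h/∂y = [125·(+0.48) − 110·(+1.71)] / -5350 = +0.02394
Head at (-45, -65) = 329.79 + (+0.002187)·(-60) + (+0.02394)·(-140) = 326.31 m.
That is lower than the 330.27 m at 3, so the point is downgradient.

downgradient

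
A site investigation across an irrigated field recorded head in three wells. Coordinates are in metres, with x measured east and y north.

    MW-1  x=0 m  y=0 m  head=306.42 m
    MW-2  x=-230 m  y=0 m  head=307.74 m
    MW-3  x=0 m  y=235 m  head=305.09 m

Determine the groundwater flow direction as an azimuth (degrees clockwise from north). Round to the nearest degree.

∂h/∂x = (307.74 − 306.42) / (-230 − 0) = -0.005739
∂h/∂y = (305.09 − 306.42) / (235 − 0) = -0.005660
Flow direction (−∇h) has components (+0.005739 E, +0.005660 N).
Azimuth = atan2(E, N) = atan2(+0.005739, +0.005660) = 45.4° ≈ 045°.

045°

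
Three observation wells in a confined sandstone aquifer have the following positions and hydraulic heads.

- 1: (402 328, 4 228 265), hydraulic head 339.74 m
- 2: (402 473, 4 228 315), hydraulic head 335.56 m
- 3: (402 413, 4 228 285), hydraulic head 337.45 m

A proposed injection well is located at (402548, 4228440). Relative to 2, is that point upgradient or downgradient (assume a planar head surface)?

downgradient

With h = a·x + b·y + c and 1 as origin, the differences give:
  145·a + 50·b = -4.18
  85·a + 20·b = -2.29
Eliminate b (×20 and ×50, subtract): -1350·a = 30.900 → a = ∂h/∂x = -0.02289
Back-substitute: b = ∂h/∂y = -0.01722.
Head at (402548, 4228440) = 339.74 + (-0.02289)·(220) + (-0.01722)·(175) = 331.69 m.
That is lower than the 335.56 m at 2, so the point is downgradient.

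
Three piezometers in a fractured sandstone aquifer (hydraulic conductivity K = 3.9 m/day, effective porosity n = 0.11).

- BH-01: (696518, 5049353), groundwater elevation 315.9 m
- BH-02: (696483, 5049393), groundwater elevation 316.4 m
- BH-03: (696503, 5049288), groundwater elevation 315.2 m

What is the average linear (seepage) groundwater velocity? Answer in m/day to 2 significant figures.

0.40 m/day

With h = a·x + b·y + c and BH-01 as origin, the differences give:
  (-35)·a + 40·b = +0.5
  (-15)·a + (-65)·b = -0.7
Eliminate b (×(-65) and ×40, subtract): 2875·a = -4.50 → a = ∂h/∂x = -0.001565
Back-substitute: b = ∂h/∂y = +0.01113.
|∇h| = √(-0.001565² + 0.01113²) = 0.01124
Seepage velocity v = K·i/n = 3.9 × 0.01124 / 0.11 = 0.3985 m/day.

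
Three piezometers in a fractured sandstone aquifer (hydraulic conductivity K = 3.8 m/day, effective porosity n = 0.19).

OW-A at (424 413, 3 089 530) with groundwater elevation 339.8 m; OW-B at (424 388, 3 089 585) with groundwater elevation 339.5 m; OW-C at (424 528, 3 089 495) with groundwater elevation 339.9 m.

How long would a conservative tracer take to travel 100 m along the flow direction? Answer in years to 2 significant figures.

2.3 years

Taking OW-A as reference: OW-B−OW-A = (-25, 55, -0.3); OW-C−OW-A = (115, -35, +0.1).
Solve a·Δx + b·Δy = Δh: det = (-25)·(-35) − 115·55 = -5450.
∂h/∂x = [(-0.3)·(-35) − (+0.1)·55] / -5450 = -0.0009174
∂h/∂y = [(-25)·(+0.1) − 115·(-0.3)] / -5450 = -0.005872
|∇h| = √(-0.0009174² + -0.005872²) = 0.005943
Seepage velocity v = K·i/n = 3.8 × 0.005943 / 0.19 = 0.1189 m/day.
t = 100 / 0.1189 = 841 days = 2.3 years.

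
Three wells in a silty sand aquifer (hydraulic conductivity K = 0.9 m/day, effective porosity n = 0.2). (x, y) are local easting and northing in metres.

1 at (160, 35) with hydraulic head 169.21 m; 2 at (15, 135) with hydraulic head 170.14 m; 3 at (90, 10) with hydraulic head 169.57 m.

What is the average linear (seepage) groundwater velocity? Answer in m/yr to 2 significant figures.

Differences from 1: to 2 (Δx, Δy, Δh) = (-145, 100, +0.93); to 3 = (-70, -25, +0.36).
Solve a·Δx + b·Δy = Δh: det = (-145)·(-25) − (-70)·100 = 10625.
∂h/∂x = [(+0.93)·(-25) − (+0.36)·100] / 10625 = -0.005576
∂h/∂y = [(-145)·(+0.36) − (-70)·(+0.93)] / 10625 = +0.001214
|∇h| = √(-0.005576² + 0.001214²) = 0.005707
Seepage velocity v = K·i/n = 0.9 × 0.005707 / 0.2 = 0.02568 m/day = 9.38 m/yr.

9.4 m/yr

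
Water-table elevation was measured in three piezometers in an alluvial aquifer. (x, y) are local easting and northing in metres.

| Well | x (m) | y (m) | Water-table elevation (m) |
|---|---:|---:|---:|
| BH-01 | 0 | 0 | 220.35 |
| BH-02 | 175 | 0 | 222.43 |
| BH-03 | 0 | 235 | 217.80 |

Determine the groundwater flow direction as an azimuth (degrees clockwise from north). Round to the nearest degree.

∂h/∂x = (222.43 − 220.35) / (175 − 0) = +0.01189
∂h/∂y = (217.80 − 220.35) / (235 − 0) = -0.01085
Flow direction (−∇h) has components (-0.01189 E, +0.01085 N).
Azimuth = atan2(E, N) = atan2(-0.01189, +0.01085) = 312.4° ≈ 312°.

312°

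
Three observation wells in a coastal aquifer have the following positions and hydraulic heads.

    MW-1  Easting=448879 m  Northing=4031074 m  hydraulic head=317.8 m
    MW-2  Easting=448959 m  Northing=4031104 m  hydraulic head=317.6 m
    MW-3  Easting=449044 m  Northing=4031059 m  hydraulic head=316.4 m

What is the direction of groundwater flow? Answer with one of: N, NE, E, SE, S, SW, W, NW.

SE

With h = a·x + b·y + c and MW-1 as origin, the differences give:
  80·a + 30·b = -0.2
  165·a + (-15)·b = -1.4
Eliminate b (×(-15) and ×30, subtract): -6150·a = 45.00 → a = ∂h/∂x = -0.007317
Back-substitute: b = ∂h/∂y = +0.01285.
Flow = −∇h = (+0.007317 east, -0.01285 north), which points southeast.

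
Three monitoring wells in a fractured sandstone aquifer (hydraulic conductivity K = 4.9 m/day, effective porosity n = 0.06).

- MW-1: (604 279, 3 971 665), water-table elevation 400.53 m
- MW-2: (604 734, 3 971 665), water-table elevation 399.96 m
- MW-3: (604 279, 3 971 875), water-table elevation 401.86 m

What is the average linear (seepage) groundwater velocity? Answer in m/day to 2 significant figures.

∂h/∂x = (399.96 − 400.53) / (604734 − 604279) = -0.001253
∂h/∂y = (401.86 − 400.53) / (3971875 − 3971665) = +0.006333
|∇h| = √(-0.001253² + 0.006333²) = 0.006456
Seepage velocity v = K·i/n = 4.9 × 0.006456 / 0.06 = 0.5272 m/day.

0.53 m/day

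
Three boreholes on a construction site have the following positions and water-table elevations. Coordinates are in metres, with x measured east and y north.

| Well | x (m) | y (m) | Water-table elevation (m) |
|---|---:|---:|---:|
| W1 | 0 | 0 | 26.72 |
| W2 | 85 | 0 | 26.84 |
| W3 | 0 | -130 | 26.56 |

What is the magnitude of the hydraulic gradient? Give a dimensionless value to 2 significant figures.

∂h/∂x = (26.84 − 26.72) / (85 − 0) = +0.001412
∂h/∂y = (26.56 − 26.72) / (-130 − 0) = +0.001231
|∇h| = √(0.001412² + 0.001231²) = 0.001873

0.0019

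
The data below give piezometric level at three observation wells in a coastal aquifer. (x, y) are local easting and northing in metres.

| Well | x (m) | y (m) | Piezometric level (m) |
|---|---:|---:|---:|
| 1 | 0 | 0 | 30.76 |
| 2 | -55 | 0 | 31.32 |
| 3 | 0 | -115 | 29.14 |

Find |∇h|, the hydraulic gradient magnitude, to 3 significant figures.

0.0174

∂h/∂x = (31.32 − 30.76) / (-55 − 0) = -0.01018
∂h/∂y = (29.14 − 30.76) / (-115 − 0) = +0.01409
|∇h| = √(-0.01018² + 0.01409²) = 0.01738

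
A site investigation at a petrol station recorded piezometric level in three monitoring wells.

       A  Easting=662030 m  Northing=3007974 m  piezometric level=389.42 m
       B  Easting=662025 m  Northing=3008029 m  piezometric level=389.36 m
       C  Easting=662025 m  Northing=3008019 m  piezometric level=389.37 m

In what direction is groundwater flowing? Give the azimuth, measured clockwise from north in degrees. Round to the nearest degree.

315°

With h = a·x + b·y + c and A as origin, the differences give:
  (-5)·a + 55·b = -0.06
  (-5)·a + 45·b = -0.05
Eliminate b (×45 and ×55, subtract): 50·a = 0.050 → a = ∂h/∂x = +0.001000
Back-substitute: b = ∂h/∂y = -0.0010000.
Flow direction (−∇h) has components (-0.001000 E, +0.0010000 N).
Azimuth = atan2(E, N) = atan2(-0.001000, +0.0010000) = 315.0° ≈ 315°.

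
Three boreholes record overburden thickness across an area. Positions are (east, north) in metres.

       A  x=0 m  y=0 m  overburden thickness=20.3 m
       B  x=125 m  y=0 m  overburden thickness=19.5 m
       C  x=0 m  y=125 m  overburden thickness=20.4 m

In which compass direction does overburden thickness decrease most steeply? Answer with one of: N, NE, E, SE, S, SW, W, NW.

∂d/∂x = (19.5 − 20.3) / (125 − 0) = -0.006400
∂d/∂y = (20.4 − 20.3) / (125 − 0) = +0.0008000
Steepest decrease is along −∇f = (+0.006400 E, -0.0008000 N) → east.

E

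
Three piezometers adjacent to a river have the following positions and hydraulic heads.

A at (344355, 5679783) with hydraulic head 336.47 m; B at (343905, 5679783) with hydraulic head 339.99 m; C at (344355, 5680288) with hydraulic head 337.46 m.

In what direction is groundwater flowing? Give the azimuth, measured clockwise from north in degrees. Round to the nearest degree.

∂h/∂x = (339.99 − 336.47) / (343905 − 344355) = -0.007822
∂h/∂y = (337.46 − 336.47) / (5680288 − 5679783) = +0.001960
Flow direction (−∇h) has components (+0.007822 E, -0.001960 N).
Azimuth = atan2(E, N) = atan2(+0.007822, -0.001960) = 104.1° ≈ 104°.

104°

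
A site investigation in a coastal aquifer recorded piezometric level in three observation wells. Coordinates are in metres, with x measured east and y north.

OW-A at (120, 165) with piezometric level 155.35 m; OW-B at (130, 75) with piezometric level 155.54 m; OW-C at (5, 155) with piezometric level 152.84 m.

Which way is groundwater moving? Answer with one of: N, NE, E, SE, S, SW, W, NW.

W

Differences from OW-A: to OW-B (Δx, Δy, Δh) = (10, -90, +0.19); to OW-C = (-115, -10, -2.51).
Determinant of the coordinate differences = 10·(-10) − (-115)·(-90) = -10450.
∂h/∂x = [(+0.19)·(-10) − (-2.51)·(-90)] / -10450 = +0.02180
∂h/∂y = [10·(-2.51) − (-115)·(+0.19)] / -10450 = +0.0003110
Flow = −∇h = (-0.02180 east, -0.0003110 north), which points west.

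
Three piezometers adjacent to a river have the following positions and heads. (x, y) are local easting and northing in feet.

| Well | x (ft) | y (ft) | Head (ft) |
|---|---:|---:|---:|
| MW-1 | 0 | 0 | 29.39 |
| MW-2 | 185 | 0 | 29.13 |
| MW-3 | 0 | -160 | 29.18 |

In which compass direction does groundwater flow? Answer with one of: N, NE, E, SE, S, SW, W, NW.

∂h/∂x = (29.13 − 29.39) / (185 − 0) = -0.001405
∂h/∂y = (29.18 − 29.39) / (-160 − 0) = +0.001313
Flow = −∇h = (+0.001405 east, -0.001313 north), which points southeast.

SE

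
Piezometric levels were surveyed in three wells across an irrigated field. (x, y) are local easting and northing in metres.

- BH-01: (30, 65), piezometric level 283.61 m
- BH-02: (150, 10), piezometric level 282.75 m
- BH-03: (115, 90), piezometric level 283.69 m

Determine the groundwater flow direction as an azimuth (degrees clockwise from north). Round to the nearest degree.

With h = a·x + b·y + c and BH-01 as origin, the differences give:
  120·a + (-55)·b = -0.86
  85·a + 25·b = +0.08
Eliminate b (×25 and ×(-55), subtract): 7675·a = -17.100 → a = ∂h/∂x = -0.002228
Back-substitute: b = ∂h/∂y = +0.01078.
Flow direction (−∇h) has components (+0.002228 E, -0.01078 N).
Azimuth = atan2(E, N) = atan2(+0.002228, -0.01078) = 168.3° ≈ 168°.

168°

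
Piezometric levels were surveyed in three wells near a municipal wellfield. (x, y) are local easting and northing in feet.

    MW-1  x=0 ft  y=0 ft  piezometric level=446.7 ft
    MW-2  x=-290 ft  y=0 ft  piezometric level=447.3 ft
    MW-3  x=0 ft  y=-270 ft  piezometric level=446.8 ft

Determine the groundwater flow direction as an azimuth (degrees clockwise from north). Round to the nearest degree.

∂h/∂x = (447.3 − 446.7) / (-290 − 0) = -0.002069
∂h/∂y = (446.8 − 446.7) / (-270 − 0) = -0.0003704
Flow direction (−∇h) has components (+0.002069 E, +0.0003704 N).
Azimuth = atan2(E, N) = atan2(+0.002069, +0.0003704) = 79.9° ≈ 080°.

080°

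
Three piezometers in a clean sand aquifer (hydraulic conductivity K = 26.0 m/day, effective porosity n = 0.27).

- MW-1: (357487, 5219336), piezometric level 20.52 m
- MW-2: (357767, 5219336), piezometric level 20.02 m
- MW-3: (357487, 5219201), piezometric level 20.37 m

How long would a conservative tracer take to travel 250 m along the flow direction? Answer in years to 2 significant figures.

3.4 years

∂h/∂x = (20.02 − 20.52) / (357767 − 357487) = -0.001786
∂h/∂y = (20.37 − 20.52) / (5219201 − 5219336) = +0.001111
|∇h| = √(-0.001786² + 0.001111²) = 0.002103
Seepage velocity v = K·i/n = 26.0 × 0.002103 / 0.27 = 0.2025 m/day.
t = 250 / 0.2025 = 1235 days = 3.38 years.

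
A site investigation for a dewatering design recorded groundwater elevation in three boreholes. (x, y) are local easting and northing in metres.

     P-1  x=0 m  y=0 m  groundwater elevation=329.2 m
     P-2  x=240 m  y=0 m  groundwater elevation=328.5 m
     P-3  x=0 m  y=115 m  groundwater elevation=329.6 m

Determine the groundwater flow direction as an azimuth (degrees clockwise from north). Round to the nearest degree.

∂h/∂x = (328.5 − 329.2) / (240 − 0) = -0.002917
∂h/∂y = (329.6 − 329.2) / (115 − 0) = +0.003478
Flow direction (−∇h) has components (+0.002917 E, -0.003478 N).
Azimuth = atan2(E, N) = atan2(+0.002917, -0.003478) = 140.0° ≈ 140°.

140°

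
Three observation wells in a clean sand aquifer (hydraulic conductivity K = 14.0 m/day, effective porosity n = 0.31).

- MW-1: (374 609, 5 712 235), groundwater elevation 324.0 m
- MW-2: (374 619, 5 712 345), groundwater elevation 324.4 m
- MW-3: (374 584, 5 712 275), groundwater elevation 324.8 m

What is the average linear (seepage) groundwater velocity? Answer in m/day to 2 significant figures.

Taking MW-1 as reference: MW-2−MW-1 = (10, 110, +0.4); MW-3−MW-1 = (-25, 40, +0.8).
Determinant of the coordinate differences = 10·40 − (-25)·110 = 3150.
∂h/∂x = [(+0.4)·40 − (+0.8)·110] / 3150 = -0.02286
∂h/∂y = [10·(+0.8) − (-25)·(+0.4)] / 3150 = +0.005714
|∇h| = √(-0.02286² + 0.005714²) = 0.02356
Seepage velocity v = K·i/n = 14.0 × 0.02356 / 0.31 = 1.064 m/day.

1.1 m/day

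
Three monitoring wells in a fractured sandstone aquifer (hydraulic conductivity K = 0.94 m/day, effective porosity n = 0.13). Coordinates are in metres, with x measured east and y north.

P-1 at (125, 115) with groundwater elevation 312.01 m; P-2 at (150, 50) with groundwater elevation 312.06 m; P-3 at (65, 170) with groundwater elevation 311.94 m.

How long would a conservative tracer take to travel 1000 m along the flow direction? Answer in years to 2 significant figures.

440 years

With h = a·x + b·y + c and P-1 as origin, the differences give:
  25·a + (-65)·b = +0.05
  (-60)·a + 55·b = -0.07
Eliminate b (×55 and ×(-65), subtract): -2525·a = -1.800 → a = ∂h/∂x = +0.0007129
Back-substitute: b = ∂h/∂y = -0.0004950.
|∇h| = √(0.0007129² + -0.0004950²) = 0.0008679
Seepage velocity v = K·i/n = 0.94 × 0.0008679 / 0.13 = 0.006276 m/day.
t = 1000 / 0.006276 = 1.593e+05 days = 436 years.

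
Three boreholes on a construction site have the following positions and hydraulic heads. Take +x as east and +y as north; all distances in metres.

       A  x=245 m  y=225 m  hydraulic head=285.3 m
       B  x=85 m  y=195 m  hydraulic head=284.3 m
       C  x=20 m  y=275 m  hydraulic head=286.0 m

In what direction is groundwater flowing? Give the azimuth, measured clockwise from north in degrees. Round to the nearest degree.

185°

Taking A as reference: B−A = (-160, -30, -1.0); C−A = (-225, 50, +0.7).
Solve a·Δx + b·Δy = Δh: det = (-160)·50 − (-225)·(-30) = -14750.
∂h/∂x = [(-1.0)·50 − (+0.7)·(-30)] / -14750 = +0.001966
∂h/∂y = [(-160)·(+0.7) − (-225)·(-1.0)] / -14750 = +0.02285
Flow direction (−∇h) has components (-0.001966 E, -0.02285 N).
Azimuth = atan2(E, N) = atan2(-0.001966, -0.02285) = 184.9° ≈ 185°.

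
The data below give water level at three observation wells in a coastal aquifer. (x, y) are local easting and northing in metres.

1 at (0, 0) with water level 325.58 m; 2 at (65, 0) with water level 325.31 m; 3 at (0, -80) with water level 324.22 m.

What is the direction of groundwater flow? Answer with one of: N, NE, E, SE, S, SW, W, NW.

∂h/∂x = (325.31 − 325.58) / (65 − 0) = -0.004154
∂h/∂y = (324.22 − 325.58) / (-80 − 0) = +0.01700
Flow = −∇h = (+0.004154 east, -0.01700 north), which points south.

S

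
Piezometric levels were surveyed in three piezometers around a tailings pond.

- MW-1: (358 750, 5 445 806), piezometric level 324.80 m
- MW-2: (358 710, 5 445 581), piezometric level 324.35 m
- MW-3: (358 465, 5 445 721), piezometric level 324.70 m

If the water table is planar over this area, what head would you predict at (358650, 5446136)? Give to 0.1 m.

325.5 m

With h = a·x + b·y + c and MW-1 as origin, the differences give:
  (-40)·a + (-225)·b = -0.45
  (-285)·a + (-85)·b = -0.10
Eliminate b (×(-85) and ×(-225), subtract): -60725·a = 15.750 → a = ∂h/∂x = -0.0002594
Back-substitute: b = ∂h/∂y = +0.002046.
h(358650, 5446136) = 324.80 + (-0.0002594)·(-100) + (+0.002046)·(330) = 324.80 +0.026 +0.675 = 325.501 m.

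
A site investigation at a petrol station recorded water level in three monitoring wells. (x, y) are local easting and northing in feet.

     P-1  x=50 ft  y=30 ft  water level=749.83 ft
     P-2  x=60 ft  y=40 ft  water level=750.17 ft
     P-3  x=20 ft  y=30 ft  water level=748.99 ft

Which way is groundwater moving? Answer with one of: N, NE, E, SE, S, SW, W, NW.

W

Differences from P-1: to P-2 (Δx, Δy, Δh) = (10, 10, +0.34); to P-3 = (-30, 0, -0.84).
Determinant of the coordinate differences = 10·0 − (-30)·10 = 300.
∂h/∂x = [(+0.34)·0 − (-0.84)·10] / 300 = +0.02800
∂h/∂y = [10·(-0.84) − (-30)·(+0.34)] / 300 = +0.006000
Flow = −∇h = (-0.02800 east, -0.006000 north), which points west.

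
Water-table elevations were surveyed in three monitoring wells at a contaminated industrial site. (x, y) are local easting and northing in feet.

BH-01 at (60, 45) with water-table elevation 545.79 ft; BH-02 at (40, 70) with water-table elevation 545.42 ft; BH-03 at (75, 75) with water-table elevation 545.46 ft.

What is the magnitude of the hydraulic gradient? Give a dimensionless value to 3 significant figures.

Differences from BH-01: to BH-02 (Δx, Δy, Δh) = (-20, 25, -0.37); to BH-03 = (15, 30, -0.33).
Solve a·Δx + b·Δy = Δh: det = (-20)·30 − 15·25 = -975.
∂h/∂x = [(-0.37)·30 − (-0.33)·25] / -975 = +0.002923
∂h/∂y = [(-20)·(-0.33) − 15·(-0.37)] / -975 = -0.01246
|∇h| = √(0.002923² + -0.01246²) = 0.0128

0.0128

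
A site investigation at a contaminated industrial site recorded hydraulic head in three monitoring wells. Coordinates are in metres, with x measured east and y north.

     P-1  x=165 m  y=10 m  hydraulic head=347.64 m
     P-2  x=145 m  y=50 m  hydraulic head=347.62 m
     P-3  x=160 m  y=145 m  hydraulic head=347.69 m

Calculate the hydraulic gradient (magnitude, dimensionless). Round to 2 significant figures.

0.0019

Taking P-1 as reference: P-2−P-1 = (-20, 40, -0.02); P-3−P-1 = (-5, 135, +0.05).
Determinant of the coordinate differences = (-20)·135 − (-5)·40 = -2500.
∂h/∂x = [(-0.02)·135 − (+0.05)·40] / -2500 = +0.001880
∂h/∂y = [(-20)·(+0.05) − (-5)·(-0.02)] / -2500 = +0.0004400
|∇h| = √(0.001880² + 0.0004400²) = 0.001931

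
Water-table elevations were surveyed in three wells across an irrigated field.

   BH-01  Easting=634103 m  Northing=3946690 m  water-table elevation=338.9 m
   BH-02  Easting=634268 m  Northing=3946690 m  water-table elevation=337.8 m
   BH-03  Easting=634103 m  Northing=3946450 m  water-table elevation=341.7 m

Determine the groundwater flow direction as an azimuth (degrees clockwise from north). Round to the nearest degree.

∂h/∂x = (337.8 − 338.9) / (634268 − 634103) = -0.006667
∂h/∂y = (341.7 − 338.9) / (3946450 − 3946690) = -0.01167
Flow direction (−∇h) has components (+0.006667 E, +0.01167 N).
Azimuth = atan2(E, N) = atan2(+0.006667, +0.01167) = 29.7° ≈ 030°.

030°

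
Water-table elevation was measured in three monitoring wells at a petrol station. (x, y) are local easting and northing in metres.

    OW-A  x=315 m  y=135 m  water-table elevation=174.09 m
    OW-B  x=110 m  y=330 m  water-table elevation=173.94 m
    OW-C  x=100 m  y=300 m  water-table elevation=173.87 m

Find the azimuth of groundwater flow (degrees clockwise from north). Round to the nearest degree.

235°

Taking OW-A as reference: OW-B−OW-A = (-205, 195, -0.15); OW-C−OW-A = (-215, 165, -0.22).
Solve a·Δx + b·Δy = Δh: det = (-205)·165 − (-215)·195 = 8100.
∂h/∂x = [(-0.15)·165 − (-0.22)·195] / 8100 = +0.002241
∂h/∂y = [(-205)·(-0.22) − (-215)·(-0.15)] / 8100 = +0.001586
Flow direction (−∇h) has components (-0.002241 E, -0.001586 N).
Azimuth = atan2(E, N) = atan2(-0.002241, -0.001586) = 234.7° ≈ 235°.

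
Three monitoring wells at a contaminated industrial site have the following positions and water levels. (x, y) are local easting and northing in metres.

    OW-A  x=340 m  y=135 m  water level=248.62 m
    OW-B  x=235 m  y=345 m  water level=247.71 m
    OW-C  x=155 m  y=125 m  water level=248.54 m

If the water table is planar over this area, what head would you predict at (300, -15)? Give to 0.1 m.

Differences from OW-A: to OW-B (Δx, Δy, Δh) = (-105, 210, -0.91); to OW-C = (-185, -10, -0.08).
Determinant of the coordinate differences = (-105)·(-10) − (-185)·210 = 39900.
∂h/∂x = [(-0.91)·(-10) − (-0.08)·210] / 39900 = +0.0006491
∂h/∂y = [(-105)·(-0.08) − (-185)·(-0.91)] / 39900 = -0.004009
h(300, -15) = 248.62 + (+0.0006491)·(-40) + (-0.004009)·(-150) = 248.62 -0.026 +0.601 = 249.195 m.

249.2 m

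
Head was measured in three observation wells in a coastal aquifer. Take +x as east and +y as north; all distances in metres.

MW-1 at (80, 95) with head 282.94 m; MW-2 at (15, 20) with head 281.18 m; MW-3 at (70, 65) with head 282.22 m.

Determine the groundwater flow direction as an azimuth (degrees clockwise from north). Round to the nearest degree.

178°

With h = a·x + b·y + c and MW-1 as origin, the differences give:
  (-65)·a + (-75)·b = -1.76
  (-10)·a + (-30)·b = -0.72
Eliminate b (×(-30) and ×(-75), subtract): 1200·a = -1.200 → a = ∂h/∂x = -0.0010000
Back-substitute: b = ∂h/∂y = +0.02433.
Flow direction (−∇h) has components (+0.0010000 E, -0.02433 N).
Azimuth = atan2(E, N) = atan2(+0.0010000, -0.02433) = 177.6° ≈ 178°.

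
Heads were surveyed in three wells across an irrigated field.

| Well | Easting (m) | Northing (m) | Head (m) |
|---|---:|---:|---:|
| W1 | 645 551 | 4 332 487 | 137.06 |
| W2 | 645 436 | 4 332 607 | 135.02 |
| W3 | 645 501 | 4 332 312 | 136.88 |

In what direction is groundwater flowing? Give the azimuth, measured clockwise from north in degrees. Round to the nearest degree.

Differences from W1: to W2 (Δx, Δy, Δh) = (-115, 120, -2.04); to W3 = (-50, -175, -0.18).
Solve a·Δx + b·Δy = Δh: det = (-115)·(-175) − (-50)·120 = 26125.
∂h/∂x = [(-2.04)·(-175) − (-0.18)·120] / 26125 = +0.01449
∂h/∂y = [(-115)·(-0.18) − (-50)·(-2.04)] / 26125 = -0.003112
Flow direction (−∇h) has components (-0.01449 E, +0.003112 N).
Azimuth = atan2(E, N) = atan2(-0.01449, +0.003112) = 282.1° ≈ 282°.

282°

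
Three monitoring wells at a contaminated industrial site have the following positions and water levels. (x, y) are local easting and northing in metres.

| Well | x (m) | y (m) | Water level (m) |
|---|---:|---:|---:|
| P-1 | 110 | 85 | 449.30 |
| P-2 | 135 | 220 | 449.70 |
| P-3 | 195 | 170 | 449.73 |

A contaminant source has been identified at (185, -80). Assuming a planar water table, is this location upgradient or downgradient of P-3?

Taking P-1 as reference: P-2−P-1 = (25, 135, +0.40); P-3−P-1 = (85, 85, +0.43).
Determinant of the coordinate differences = 25·85 − 85·135 = -9350.
∂h/∂x = [(+0.40)·85 − (+0.43)·135] / -9350 = +0.002572
∂h/∂y = [25·(+0.43) − 85·(+0.40)] / -9350 = +0.002487
Head at (185, -80) = 449.30 + (+0.002572)·(75) + (+0.002487)·(-165) = 449.08 m.
That is lower than the 449.73 m at P-3, so the point is downgradient.

downgradient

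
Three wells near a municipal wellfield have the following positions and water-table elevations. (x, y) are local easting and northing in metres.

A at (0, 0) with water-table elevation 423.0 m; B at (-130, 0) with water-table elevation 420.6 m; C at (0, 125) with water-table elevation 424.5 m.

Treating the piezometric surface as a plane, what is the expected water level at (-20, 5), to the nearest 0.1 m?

∂h/∂x = (420.6 − 423.0) / (-130 − 0) = +0.01846
∂h/∂y = (424.5 − 423.0) / (125 − 0) = +0.01200
h(-20, 5) = 423.0 + (+0.01846)·(-20) + (+0.01200)·(5) = 423.0 -0.369 +0.060 = 422.691 m.

422.7 m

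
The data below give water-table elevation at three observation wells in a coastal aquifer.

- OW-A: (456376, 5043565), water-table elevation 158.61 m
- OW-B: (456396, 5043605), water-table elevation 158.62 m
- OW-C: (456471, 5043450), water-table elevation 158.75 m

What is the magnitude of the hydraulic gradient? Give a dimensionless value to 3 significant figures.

Differences from OW-A: to OW-B (Δx, Δy, Δh) = (20, 40, +0.01); to OW-C = (95, -115, +0.14).
Solve a·Δx + b·Δy = Δh: det = 20·(-115) − 95·40 = -6100.
∂h/∂x = [(+0.01)·(-115) − (+0.14)·40] / -6100 = +0.001107
∂h/∂y = [20·(+0.14) − 95·(+0.01)] / -6100 = -0.0003033
|∇h| = √(0.001107² + -0.0003033²) = 0.001148

0.00115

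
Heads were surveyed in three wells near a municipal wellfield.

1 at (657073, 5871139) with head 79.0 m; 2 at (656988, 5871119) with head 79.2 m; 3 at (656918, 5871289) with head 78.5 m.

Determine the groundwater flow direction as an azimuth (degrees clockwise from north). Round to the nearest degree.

Taking 1 as reference: 2−1 = (-85, -20, +0.2); 3−1 = (-155, 150, -0.5).
Solve a·Δx + b·Δy = Δh: det = (-85)·150 − (-155)·(-20) = -15850.
∂h/∂x = [(+0.2)·150 − (-0.5)·(-20)] / -15850 = -0.001262
∂h/∂y = [(-85)·(-0.5) − (-155)·(+0.2)] / -15850 = -0.004637
Flow direction (−∇h) has components (+0.001262 E, +0.004637 N).
Azimuth = atan2(E, N) = atan2(+0.001262, +0.004637) = 15.2° ≈ 015°.

015°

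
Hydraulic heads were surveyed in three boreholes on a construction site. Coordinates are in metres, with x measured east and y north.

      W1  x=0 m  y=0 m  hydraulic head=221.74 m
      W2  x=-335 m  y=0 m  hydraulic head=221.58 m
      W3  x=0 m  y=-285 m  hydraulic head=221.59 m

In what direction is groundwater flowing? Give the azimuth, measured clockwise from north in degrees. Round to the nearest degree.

222°

∂h/∂x = (221.58 − 221.74) / (-335 − 0) = +0.0004776
∂h/∂y = (221.59 − 221.74) / (-285 − 0) = +0.0005263
Flow direction (−∇h) has components (-0.0004776 E, -0.0005263 N).
Azimuth = atan2(E, N) = atan2(-0.0004776, -0.0005263) = 222.2° ≈ 222°.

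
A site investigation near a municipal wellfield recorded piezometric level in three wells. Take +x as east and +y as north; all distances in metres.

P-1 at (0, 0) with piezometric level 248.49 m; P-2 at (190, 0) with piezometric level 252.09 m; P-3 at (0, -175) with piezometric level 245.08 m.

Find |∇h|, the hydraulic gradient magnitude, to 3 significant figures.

∂h/∂x = (252.09 − 248.49) / (190 − 0) = +0.01895
∂h/∂y = (245.08 − 248.49) / (-175 − 0) = +0.01949
|∇h| = √(0.01895² + 0.01949²) = 0.02718

0.0272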